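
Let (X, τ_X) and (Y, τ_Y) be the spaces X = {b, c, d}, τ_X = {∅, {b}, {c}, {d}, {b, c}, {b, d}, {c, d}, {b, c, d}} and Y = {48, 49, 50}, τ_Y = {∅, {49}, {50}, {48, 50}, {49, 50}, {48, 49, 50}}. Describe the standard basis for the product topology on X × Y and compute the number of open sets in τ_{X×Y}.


Basis B = {∅ × ∅, {b} × {49}, {b} × {50}, {c} × {49}, {c} × {50}, {d} × {49}, {d} × {50}, {b} × {48, 50}, {b} × {49, 50}, {b, c} × {49}, {b, d} × {49}, {b, c} × {50}, {b, d} × {50}, {c} × {48, 50}, {c} × {49, 50}, {c, d} × {49}, {c, d} × {50}, {d} × {48, 50}, {d} × {49, 50}, {b} × {48, 49, 50}, {b, c, d} × {49}, {b, c, d} × {50}, {c} × {48, 49, 50}, {d} × {48, 49, 50}, {b, c} × {48, 50}, {b, d} × {48, 50}, {b, c} × {49, 50}, {b, d} × {49, 50}, {c, d} × {48, 50}, {c, d} × {49, 50}, {b, c} × {48, 49, 50}, {b, d} × {48, 49, 50}, {b, c, d} × {48, 50}, {b, c, d} × {49, 50}, {c, d} × {48, 49, 50}, {b, c, d} × {48, 49, 50}}; |τ_{X×Y}| = 216.

Enumerate products U × V with U ∈ τ_X, V ∈ τ_Y (deduplicated):
  ∅ × ∅ = {} (∅)
  {b} × {49} = {(b,49)}
  {b} × {50} = {(b,50)}
  {c} × {49} = {(c,49)}
  {c} × {50} = {(c,50)}
  {d} × {49} = {(d,49)}
  {d} × {50} = {(d,50)}
  {b} × {48, 50} = {(b,48), (b,50)}
  {b} × {49, 50} = {(b,49), (b,50)}
  {b, c} × {49} = {(b,49), (c,49)}
  {b, d} × {49} = {(b,49), (d,49)}
  {b, c} × {50} = {(b,50), (c,50)}
  {b, d} × {50} = {(b,50), (d,50)}
  {c} × {48, 50} = {(c,48), (c,50)}
  {c} × {49, 50} = {(c,49), (c,50)}
  {c, d} × {49} = {(c,49), (d,49)}
  {c, d} × {50} = {(c,50), (d,50)}
  {d} × {48, 50} = {(d,48), (d,50)}
  {d} × {49, 50} = {(d,49), (d,50)}
  {b} × {48, 49, 50} = {(b,48), (b,49), (b,50)}
  {b, c, d} × {49} = {(b,49), (c,49), (d,49)}
  {b, c, d} × {50} = {(b,50), (c,50), (d,50)}
  {c} × {48, 49, 50} = {(c,48), (c,49), (c,50)}
  {d} × {48, 49, 50} = {(d,48), (d,49), (d,50)}
  {b, c} × {48, 50} = {(b,48), (b,50), (c,48), (c,50)}
  {b, d} × {48, 50} = {(b,48), (b,50), (d,48), (d,50)}
  {b, c} × {49, 50} = {(b,49), (b,50), (c,49), (c,50)}
  {b, d} × {49, 50} = {(b,49), (b,50), (d,49), (d,50)}
  {c, d} × {48, 50} = {(c,48), (c,50), (d,48), (d,50)}
  {c, d} × {49, 50} = {(c,49), (c,50), (d,49), (d,50)}
  {b, c} × {48, 49, 50} = {(b,48), (b,49), (b,50), (c,48), (c,49), (c,50)}
  {b, d} × {48, 49, 50} = {(b,48), (b,49), (b,50), (d,48), (d,49), (d,50)}
  {b, c, d} × {48, 50} = {(b,48), (b,50), (c,48), (c,50), (d,48), (d,50)}
  {b, c, d} × {49, 50} = {(b,49), (b,50), (c,49), (c,50), (d,49), (d,50)}
  {c, d} × {48, 49, 50} = {(c,48), (c,49), (c,50), (d,48), (d,49), (d,50)}
  {b, c, d} × {48, 49, 50} = {(b,48), (b,49), (b,50), (c,48), (c,49), (c,50), (d,48), (d,49), (d,50)}
These 36 distinct sets form the basis B.
Close under arbitrary unions to get τ_{X×Y}; counting gives |τ_{X×Y}| = 216.


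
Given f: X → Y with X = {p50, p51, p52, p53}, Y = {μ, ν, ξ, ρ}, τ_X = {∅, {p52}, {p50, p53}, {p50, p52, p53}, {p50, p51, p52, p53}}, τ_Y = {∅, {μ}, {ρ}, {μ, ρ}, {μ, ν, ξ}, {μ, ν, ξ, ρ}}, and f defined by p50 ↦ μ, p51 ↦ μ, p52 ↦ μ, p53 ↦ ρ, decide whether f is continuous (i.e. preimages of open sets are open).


f is NOT continuous.

Compute f^{-1}(U) for each U ∈ τ_Y:
  U = ∅: f^{-1}(U) = ∅ ∈ τ_X ✓.
  U = {μ}: f^{-1}(U) = {p50, p51, p52} ∉ τ_X ✗.
  U = {ρ}: f^{-1}(U) = {p53} ∉ τ_X ✗.
  U = {μ, ρ}: f^{-1}(U) = {p50, p51, p52, p53} ∈ τ_X ✓.
  U = {μ, ν, ξ}: f^{-1}(U) = {p50, p51, p52} ∉ τ_X ✗.
  U = {μ, ν, ξ, ρ}: f^{-1}(U) = {p50, p51, p52, p53} ∈ τ_X ✓.
Found U = {μ} with f^{-1}(U) = {p50, p51, p52} not in τ_X. Therefore f is NOT continuous.


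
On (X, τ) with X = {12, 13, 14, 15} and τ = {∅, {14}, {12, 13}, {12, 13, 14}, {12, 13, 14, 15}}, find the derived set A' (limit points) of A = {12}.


A' = {13, 15}

For each x ∈ X, list the open sets U ∈ τ with x ∈ U, then check whether U ∩ (A ∖ {x}) ≠ ∅ for every such U.
  x = 12: open {12, 13} ∋ x has {12, 13} ∩ (A ∖ {12}) = ∅, so x is NOT a limit point.
  x = 13: opens ∋ x are {12, 13}, {12, 13, 14}, {12, 13, 14, 15}; each meets A ∖ {13}, so x IS a limit point.
  x = 14: open {14} ∋ x has {14} ∩ (A ∖ {14}) = ∅, so x is NOT a limit point.
  x = 15: opens ∋ x are {12, 13, 14, 15}; each meets A ∖ {15}, so x IS a limit point.
Collecting: A' = {13, 15}.


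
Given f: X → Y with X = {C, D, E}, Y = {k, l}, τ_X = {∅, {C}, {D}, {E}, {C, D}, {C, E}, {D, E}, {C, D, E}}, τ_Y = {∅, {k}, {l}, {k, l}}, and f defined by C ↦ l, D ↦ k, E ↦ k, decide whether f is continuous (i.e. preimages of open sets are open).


f IS continuous.

Compute f^{-1}(U) for each U ∈ τ_Y:
  U = ∅: f^{-1}(U) = ∅ ∈ τ_X ✓.
  U = {k}: f^{-1}(U) = {D, E} ∈ τ_X ✓.
  U = {l}: f^{-1}(U) = {C} ∈ τ_X ✓.
  U = {k, l}: f^{-1}(U) = {C, D, E} ∈ τ_X ✓.
Every preimage lies in τ_X, so f IS continuous.


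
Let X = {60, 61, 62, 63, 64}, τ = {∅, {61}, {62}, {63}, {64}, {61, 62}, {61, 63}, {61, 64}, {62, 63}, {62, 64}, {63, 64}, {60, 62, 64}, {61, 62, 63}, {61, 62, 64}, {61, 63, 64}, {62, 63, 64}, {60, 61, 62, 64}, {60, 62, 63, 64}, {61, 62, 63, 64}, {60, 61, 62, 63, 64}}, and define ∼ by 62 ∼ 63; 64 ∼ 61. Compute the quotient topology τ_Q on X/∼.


X/∼ = {[60], [61=64], [62=63]}; |τ_Q| = 5.

Equivalence classes: [60], [61=64], [62=63].
Quotient map π: X → X/∼ sends 60 ↦ [60], 61 ↦ [61=64], 62 ↦ [62=63], 63 ↦ [62=63], 64 ↦ [61=64].
For each subset V ⊆ X/∼, compute π^{-1}(V) ⊆ X and check whether π^{-1}(V) ∈ τ. V is open in τ_Q iff π^{-1}(V) ∈ τ.
  V = {}: π^{-1}(V) = ∅ ∈ τ ✓.
  V = {[60]}: π^{-1}(V) = {60} ∉ τ ✗.
  V = {[61=64]}: π^{-1}(V) = {61, 64} ∈ τ ✓.
  V = {[60], [61=64]}: π^{-1}(V) = {60, 61, 64} ∉ τ ✗.
  V = {[62=63]}: π^{-1}(V) = {62, 63} ∈ τ ✓.
  V = {[60], [62=63]}: π^{-1}(V) = {60, 62, 63} ∉ τ ✗.
  V = {[61=64], [62=63]}: π^{-1}(V) = {61, 62, 63, 64} ∈ τ ✓.
  V = {[60], [61=64], [62=63]}: π^{-1}(V) = {60, 61, 62, 63, 64} ∈ τ ✓.
Open sets in the quotient: τ_Q = {{}, {[61=64]}, {[62=63]}, {[61=64], [62=63]}, {[60], [61=64], [62=63]}} (5 elements).


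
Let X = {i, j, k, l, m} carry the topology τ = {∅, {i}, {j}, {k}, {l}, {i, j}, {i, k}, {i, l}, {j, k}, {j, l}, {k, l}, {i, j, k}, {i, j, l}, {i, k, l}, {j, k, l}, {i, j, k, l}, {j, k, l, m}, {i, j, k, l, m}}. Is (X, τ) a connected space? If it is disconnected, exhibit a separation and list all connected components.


(X, τ) is disconnected; components = [{i}, {j, k, l, m}].

Find clopen sets (U ∈ τ with X ∖ U ∈ τ):
  U = ∅, X ∖ U = {i, j, k, l, m} — both open, so U is clopen.
  U = {i}, X ∖ U = {j, k, l, m} — both open, so U is clopen.
  U = {j, k, l, m}, X ∖ U = {i} — both open, so U is clopen.
  U = {i, j, k, l, m}, X ∖ U = ∅ — both open, so U is clopen.
Nontrivial clopen(s) exist: e.g. {i}. So (X, τ) is disconnected.
Compute connected components by grouping points that agree on all clopens:
  component: {i}
  component: {j, k, l, m}


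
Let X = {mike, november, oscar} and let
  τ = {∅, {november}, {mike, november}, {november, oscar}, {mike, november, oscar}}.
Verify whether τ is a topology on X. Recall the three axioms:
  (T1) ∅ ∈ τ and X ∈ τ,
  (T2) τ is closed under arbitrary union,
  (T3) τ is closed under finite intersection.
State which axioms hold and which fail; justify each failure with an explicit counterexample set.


τ IS a topology on X.

Axiom (T1): ∅ ∈ τ? Yes; X ∈ τ? Yes.
Axiom (T2/T3): check pairwise unions and intersections of members of τ.
All pairwise intersections and unions checked — each lies in τ. Therefore τ satisfies (T1), (T2), (T3): it IS a topology on X.


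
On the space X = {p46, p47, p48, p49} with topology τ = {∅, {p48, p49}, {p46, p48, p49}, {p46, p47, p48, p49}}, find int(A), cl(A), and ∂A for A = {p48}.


int(A) = ∅, cl(A) = {p46, p47, p48, p49}, ∂A = {p46, p47, p48, p49}.

Closed sets in (X, τ) are complements of opens:
  closed(X, τ) = {∅, {p47}, {p46, p47}, {p46, p47, p48, p49}}.
int(A) = ⋃ {U ∈ τ : U ⊆ A}. Opens contained in A: ∅.
Taking the union of these: int(A) = ∅.
cl(A) = ⋂ {C closed : A ⊆ C}. Closed sets containing A: {p46, p47, p48, p49}.
Intersecting these: cl(A) = {p46, p47, p48, p49}.
∂A = cl(A) ∖ int(A) = {p46, p47, p48, p49} ∖ ∅ = {p46, p47, p48, p49}.


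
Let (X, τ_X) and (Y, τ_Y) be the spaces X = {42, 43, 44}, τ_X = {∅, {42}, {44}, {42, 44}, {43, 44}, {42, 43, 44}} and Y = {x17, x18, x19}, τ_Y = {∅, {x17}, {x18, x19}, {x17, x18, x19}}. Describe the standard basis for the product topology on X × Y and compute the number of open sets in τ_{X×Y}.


Basis B = {∅ × ∅, {42} × {x17}, {44} × {x17}, {42, 44} × {x17}, {42} × {x18, x19}, {43, 44} × {x17}, {44} × {x18, x19}, {42} × {x17, x18, x19}, {42, 43, 44} × {x17}, {44} × {x17, x18, x19}, {42, 44} × {x18, x19}, {43, 44} × {x18, x19}, {42, 44} × {x17, x18, x19}, {42, 43, 44} × {x18, x19}, {43, 44} × {x17, x18, x19}, {42, 43, 44} × {x17, x18, x19}}; |τ_{X×Y}| = 36.

Enumerate products U × V with U ∈ τ_X, V ∈ τ_Y (deduplicated):
  ∅ × ∅ = {} (∅)
  {42} × {x17} = {(42,x17)}
  {44} × {x17} = {(44,x17)}
  {42, 44} × {x17} = {(42,x17), (44,x17)}
  {42} × {x18, x19} = {(42,x18), (42,x19)}
  {43, 44} × {x17} = {(43,x17), (44,x17)}
  {44} × {x18, x19} = {(44,x18), (44,x19)}
  {42} × {x17, x18, x19} = {(42,x17), (42,x18), (42,x19)}
  {42, 43, 44} × {x17} = {(42,x17), (43,x17), (44,x17)}
  {44} × {x17, x18, x19} = {(44,x17), (44,x18), (44,x19)}
  {42, 44} × {x18, x19} = {(42,x18), (42,x19), (44,x18), (44,x19)}
  {43, 44} × {x18, x19} = {(43,x18), (43,x19), (44,x18), (44,x19)}
  {42, 44} × {x17, x18, x19} = {(42,x17), (42,x18), (42,x19), (44,x17), (44,x18), (44,x19)}
  {42, 43, 44} × {x18, x19} = {(42,x18), (42,x19), (43,x18), (43,x19), (44,x18), (44,x19)}
  {43, 44} × {x17, x18, x19} = {(43,x17), (43,x18), (43,x19), (44,x17), (44,x18), (44,x19)}
  {42, 43, 44} × {x17, x18, x19} = {(42,x17), (42,x18), (42,x19), (43,x17), (43,x18), (43,x19), (44,x17), (44,x18), (44,x19)}
These 16 distinct sets form the basis B.
Close under arbitrary unions to get τ_{X×Y}; counting gives |τ_{X×Y}| = 36.


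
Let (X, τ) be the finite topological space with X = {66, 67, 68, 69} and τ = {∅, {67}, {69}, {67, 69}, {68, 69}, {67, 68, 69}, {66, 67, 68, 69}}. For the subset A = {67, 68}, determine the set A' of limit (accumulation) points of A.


A' = {66}

For each x ∈ X, list the open sets U ∈ τ with x ∈ U, then check whether U ∩ (A ∖ {x}) ≠ ∅ for every such U.
  x = 66: opens ∋ x are {66, 67, 68, 69}; each meets A ∖ {66}, so x IS a limit point.
  x = 67: open {67} ∋ x has {67} ∩ (A ∖ {67}) = ∅, so x is NOT a limit point.
  x = 68: open {68, 69} ∋ x has {68, 69} ∩ (A ∖ {68}) = ∅, so x is NOT a limit point.
  x = 69: open {69} ∋ x has {69} ∩ (A ∖ {69}) = ∅, so x is NOT a limit point.
Collecting: A' = {66}.


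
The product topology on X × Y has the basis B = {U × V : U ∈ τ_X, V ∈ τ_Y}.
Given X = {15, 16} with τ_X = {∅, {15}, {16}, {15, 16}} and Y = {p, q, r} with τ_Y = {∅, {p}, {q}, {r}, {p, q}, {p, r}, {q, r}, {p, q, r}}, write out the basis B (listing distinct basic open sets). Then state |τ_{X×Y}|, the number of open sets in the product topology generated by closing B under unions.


Basis B = {∅ × ∅, {15} × {p}, {15} × {q}, {15} × {r}, {16} × {p}, {16} × {q}, {16} × {r}, {15} × {p, q}, {15} × {p, r}, {15, 16} × {p}, {15} × {q, r}, {15, 16} × {q}, {15, 16} × {r}, {16} × {p, q}, {16} × {p, r}, {16} × {q, r}, {15} × {p, q, r}, {16} × {p, q, r}, {15, 16} × {p, q}, {15, 16} × {p, r}, {15, 16} × {q, r}, {15, 16} × {p, q, r}}; |τ_{X×Y}| = 64.

Enumerate products U × V with U ∈ τ_X, V ∈ τ_Y (deduplicated):
  ∅ × ∅ = {} (∅)
  {15} × {p} = {(15,p)}
  {15} × {q} = {(15,q)}
  {15} × {r} = {(15,r)}
  {16} × {p} = {(16,p)}
  {16} × {q} = {(16,q)}
  {16} × {r} = {(16,r)}
  {15} × {p, q} = {(15,p), (15,q)}
  {15} × {p, r} = {(15,p), (15,r)}
  {15, 16} × {p} = {(15,p), (16,p)}
  {15} × {q, r} = {(15,q), (15,r)}
  {15, 16} × {q} = {(15,q), (16,q)}
  {15, 16} × {r} = {(15,r), (16,r)}
  {16} × {p, q} = {(16,p), (16,q)}
  {16} × {p, r} = {(16,p), (16,r)}
  {16} × {q, r} = {(16,q), (16,r)}
  {15} × {p, q, r} = {(15,p), (15,q), (15,r)}
  {16} × {p, q, r} = {(16,p), (16,q), (16,r)}
  {15, 16} × {p, q} = {(15,p), (15,q), (16,p), (16,q)}
  {15, 16} × {p, r} = {(15,p), (15,r), (16,p), (16,r)}
  {15, 16} × {q, r} = {(15,q), (15,r), (16,q), (16,r)}
  {15, 16} × {p, q, r} = {(15,p), (15,q), (15,r), (16,p), (16,q), (16,r)}
These 22 distinct sets form the basis B.
Close under arbitrary unions to get τ_{X×Y}; counting gives |τ_{X×Y}| = 64.


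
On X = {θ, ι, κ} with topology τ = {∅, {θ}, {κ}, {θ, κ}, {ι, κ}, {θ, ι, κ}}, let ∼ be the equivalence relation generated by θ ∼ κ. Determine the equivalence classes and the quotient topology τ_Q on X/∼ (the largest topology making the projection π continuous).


X/∼ = {[θ=κ], [ι]}; |τ_Q| = 3.

Equivalence classes: [θ=κ], [ι].
Quotient map π: X → X/∼ sends θ ↦ [θ=κ], ι ↦ [ι], κ ↦ [θ=κ].
For each subset V ⊆ X/∼, compute π^{-1}(V) ⊆ X and check whether π^{-1}(V) ∈ τ. V is open in τ_Q iff π^{-1}(V) ∈ τ.
  V = {}: π^{-1}(V) = ∅ ∈ τ ✓.
  V = {[θ=κ]}: π^{-1}(V) = {θ, κ} ∈ τ ✓.
  V = {[ι]}: π^{-1}(V) = {ι} ∉ τ ✗.
  V = {[θ=κ], [ι]}: π^{-1}(V) = {θ, ι, κ} ∈ τ ✓.
Open sets in the quotient: τ_Q = {{}, {[θ=κ]}, {[θ=κ], [ι]}} (3 elements).


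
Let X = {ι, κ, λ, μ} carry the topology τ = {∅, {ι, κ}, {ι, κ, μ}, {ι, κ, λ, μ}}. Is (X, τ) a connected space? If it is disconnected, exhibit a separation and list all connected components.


(X, τ) is connected.

Find clopen sets (U ∈ τ with X ∖ U ∈ τ):
  U = ∅, X ∖ U = {ι, κ, λ, μ} — both open, so U is clopen.
  U = {ι, κ, λ, μ}, X ∖ U = ∅ — both open, so U is clopen.
Only trivial clopens (∅ and X) exist, so (X, τ) is connected.
Compute connected components by grouping points that agree on all clopens:
  component: {ι, κ, λ, μ}


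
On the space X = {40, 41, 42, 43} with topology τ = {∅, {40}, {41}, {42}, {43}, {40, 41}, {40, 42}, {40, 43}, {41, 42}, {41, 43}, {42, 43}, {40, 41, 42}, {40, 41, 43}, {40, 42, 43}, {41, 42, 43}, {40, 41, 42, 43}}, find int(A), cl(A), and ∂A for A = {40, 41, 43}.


int(A) = {40, 41, 43}, cl(A) = {40, 41, 43}, ∂A = ∅.

Closed sets in (X, τ) are complements of opens:
  closed(X, τ) = {∅, {40}, {41}, {42}, {43}, {40, 41}, {40, 42}, {40, 43}, {41, 42}, {41, 43}, {42, 43}, {40, 41, 42}, {40, 41, 43}, {40, 42, 43}, {41, 42, 43}, {40, 41, 42, 43}}.
int(A) = ⋃ {U ∈ τ : U ⊆ A}. Opens contained in A: ∅, {40}, {41}, {43}, {40, 41}, {40, 43}, {41, 43}, {40, 41, 43}.
Taking the union of these: int(A) = {40, 41, 43}.
cl(A) = ⋂ {C closed : A ⊆ C}. Closed sets containing A: {40, 41, 43}, {40, 41, 42, 43}.
Intersecting these: cl(A) = {40, 41, 43}.
∂A = cl(A) ∖ int(A) = {40, 41, 43} ∖ {40, 41, 43} = ∅.


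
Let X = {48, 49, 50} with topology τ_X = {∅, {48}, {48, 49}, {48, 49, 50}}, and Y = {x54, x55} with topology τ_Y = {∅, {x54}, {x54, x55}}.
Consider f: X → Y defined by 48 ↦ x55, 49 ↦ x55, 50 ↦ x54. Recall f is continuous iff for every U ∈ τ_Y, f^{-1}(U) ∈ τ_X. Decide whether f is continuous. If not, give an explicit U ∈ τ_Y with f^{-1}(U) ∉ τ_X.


f is NOT continuous.

Compute f^{-1}(U) for each U ∈ τ_Y:
  U = ∅: f^{-1}(U) = ∅ ∈ τ_X ✓.
  U = {x54}: f^{-1}(U) = {50} ∉ τ_X ✗.
  U = {x54, x55}: f^{-1}(U) = {48, 49, 50} ∈ τ_X ✓.
Found U = {x54} with f^{-1}(U) = {50} not in τ_X. Therefore f is NOT continuous.


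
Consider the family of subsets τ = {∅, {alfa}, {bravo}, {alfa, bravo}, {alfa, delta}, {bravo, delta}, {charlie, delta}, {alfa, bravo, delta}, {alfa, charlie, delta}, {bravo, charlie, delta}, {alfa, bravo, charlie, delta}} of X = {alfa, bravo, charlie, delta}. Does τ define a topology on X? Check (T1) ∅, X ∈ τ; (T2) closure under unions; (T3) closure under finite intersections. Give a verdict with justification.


τ is NOT a topology on X.

Axiom (T1): ∅ ∈ τ? Yes; X ∈ τ? Yes.
Axiom (T2/T3): check pairwise unions and intersections of members of τ.
Counterexample for (T3): {alfa, delta} ∩ {bravo, delta} = {delta} ∉ τ. Therefore τ is NOT a topology.


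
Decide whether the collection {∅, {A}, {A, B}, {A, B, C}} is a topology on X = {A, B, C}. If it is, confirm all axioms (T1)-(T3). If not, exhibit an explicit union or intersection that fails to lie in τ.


τ IS a topology on X.

Axiom (T1): ∅ ∈ τ? Yes; X ∈ τ? Yes.
Axiom (T2/T3): check pairwise unions and intersections of members of τ.
All pairwise intersections and unions checked — each lies in τ. Therefore τ satisfies (T1), (T2), (T3): it IS a topology on X.


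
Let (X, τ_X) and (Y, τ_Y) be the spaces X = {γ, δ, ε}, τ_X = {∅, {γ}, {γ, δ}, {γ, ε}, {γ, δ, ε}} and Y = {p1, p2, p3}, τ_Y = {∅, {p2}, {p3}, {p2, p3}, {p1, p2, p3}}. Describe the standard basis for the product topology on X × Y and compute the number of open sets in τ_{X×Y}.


Basis B = {∅ × ∅, {γ} × {p2}, {γ} × {p3}, {γ} × {p2, p3}, {γ, δ} × {p2}, {γ, ε} × {p2}, {γ, δ} × {p3}, {γ, ε} × {p3}, {γ} × {p1, p2, p3}, {γ, δ, ε} × {p2}, {γ, δ, ε} × {p3}, {γ, δ} × {p2, p3}, {γ, ε} × {p2, p3}, {γ, δ} × {p1, p2, p3}, {γ, ε} × {p1, p2, p3}, {γ, δ, ε} × {p2, p3}, {γ, δ, ε} × {p1, p2, p3}}; |τ_{X×Y}| = 50.

Enumerate products U × V with U ∈ τ_X, V ∈ τ_Y (deduplicated):
  ∅ × ∅ = {} (∅)
  {γ} × {p2} = {(γ,p2)}
  {γ} × {p3} = {(γ,p3)}
  {γ} × {p2, p3} = {(γ,p2), (γ,p3)}
  {γ, δ} × {p2} = {(γ,p2), (δ,p2)}
  {γ, ε} × {p2} = {(γ,p2), (ε,p2)}
  {γ, δ} × {p3} = {(γ,p3), (δ,p3)}
  {γ, ε} × {p3} = {(γ,p3), (ε,p3)}
  {γ} × {p1, p2, p3} = {(γ,p1), (γ,p2), (γ,p3)}
  {γ, δ, ε} × {p2} = {(γ,p2), (δ,p2), (ε,p2)}
  {γ, δ, ε} × {p3} = {(γ,p3), (δ,p3), (ε,p3)}
  {γ, δ} × {p2, p3} = {(γ,p2), (γ,p3), (δ,p2), (δ,p3)}
  {γ, ε} × {p2, p3} = {(γ,p2), (γ,p3), (ε,p2), (ε,p3)}
  {γ, δ} × {p1, p2, p3} = {(γ,p1), (γ,p2), (γ,p3), (δ,p1), (δ,p2), (δ,p3)}
  {γ, ε} × {p1, p2, p3} = {(γ,p1), (γ,p2), (γ,p3), (ε,p1), (ε,p2), (ε,p3)}
  {γ, δ, ε} × {p2, p3} = {(γ,p2), (γ,p3), (δ,p2), (δ,p3), (ε,p2), (ε,p3)}
  {γ, δ, ε} × {p1, p2, p3} = {(γ,p1), (γ,p2), (γ,p3), (δ,p1), (δ,p2), (δ,p3), (ε,p1), (ε,p2), (ε,p3)}
These 17 distinct sets form the basis B.
Close under arbitrary unions to get τ_{X×Y}; counting gives |τ_{X×Y}| = 50.


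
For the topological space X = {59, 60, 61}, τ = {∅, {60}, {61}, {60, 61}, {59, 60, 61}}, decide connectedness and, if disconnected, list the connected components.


(X, τ) is connected.

Find clopen sets (U ∈ τ with X ∖ U ∈ τ):
  U = ∅, X ∖ U = {59, 60, 61} — both open, so U is clopen.
  U = {59, 60, 61}, X ∖ U = ∅ — both open, so U is clopen.
Only trivial clopens (∅ and X) exist, so (X, τ) is connected.
Compute connected components by grouping points that agree on all clopens:
  component: {59, 60, 61}


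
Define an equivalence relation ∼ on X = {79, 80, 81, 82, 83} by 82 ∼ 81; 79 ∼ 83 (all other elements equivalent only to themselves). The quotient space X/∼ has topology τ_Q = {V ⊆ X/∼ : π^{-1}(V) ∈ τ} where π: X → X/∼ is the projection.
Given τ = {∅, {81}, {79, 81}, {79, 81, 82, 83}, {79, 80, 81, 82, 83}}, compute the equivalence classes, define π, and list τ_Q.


X/∼ = {[79=83], [80], [81=82]}; |τ_Q| = 3.

Equivalence classes: [79=83], [80], [81=82].
Quotient map π: X → X/∼ sends 79 ↦ [79=83], 80 ↦ [80], 81 ↦ [81=82], 82 ↦ [81=82], 83 ↦ [79=83].
For each subset V ⊆ X/∼, compute π^{-1}(V) ⊆ X and check whether π^{-1}(V) ∈ τ. V is open in τ_Q iff π^{-1}(V) ∈ τ.
  V = {}: π^{-1}(V) = ∅ ∈ τ ✓.
  V = {[79=83]}: π^{-1}(V) = {79, 83} ∉ τ ✗.
  V = {[80]}: π^{-1}(V) = {80} ∉ τ ✗.
  V = {[79=83], [80]}: π^{-1}(V) = {79, 80, 83} ∉ τ ✗.
  V = {[81=82]}: π^{-1}(V) = {81, 82} ∉ τ ✗.
  V = {[79=83], [81=82]}: π^{-1}(V) = {79, 81, 82, 83} ∈ τ ✓.
  V = {[80], [81=82]}: π^{-1}(V) = {80, 81, 82} ∉ τ ✗.
  V = {[79=83], [80], [81=82]}: π^{-1}(V) = {79, 80, 81, 82, 83} ∈ τ ✓.
Open sets in the quotient: τ_Q = {{}, {[79=83], [81=82]}, {[79=83], [80], [81=82]}} (3 elements).


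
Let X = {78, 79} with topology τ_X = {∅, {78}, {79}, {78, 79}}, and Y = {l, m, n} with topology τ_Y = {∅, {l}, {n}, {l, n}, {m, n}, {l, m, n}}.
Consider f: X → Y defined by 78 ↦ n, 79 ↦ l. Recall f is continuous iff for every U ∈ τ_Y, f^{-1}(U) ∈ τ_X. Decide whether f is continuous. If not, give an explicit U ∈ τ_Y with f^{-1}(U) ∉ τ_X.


f IS continuous.

Compute f^{-1}(U) for each U ∈ τ_Y:
  U = ∅: f^{-1}(U) = ∅ ∈ τ_X ✓.
  U = {l}: f^{-1}(U) = {79} ∈ τ_X ✓.
  U = {n}: f^{-1}(U) = {78} ∈ τ_X ✓.
  U = {l, n}: f^{-1}(U) = {78, 79} ∈ τ_X ✓.
  U = {m, n}: f^{-1}(U) = {78} ∈ τ_X ✓.
  U = {l, m, n}: f^{-1}(U) = {78, 79} ∈ τ_X ✓.
Every preimage lies in τ_X, so f IS continuous.


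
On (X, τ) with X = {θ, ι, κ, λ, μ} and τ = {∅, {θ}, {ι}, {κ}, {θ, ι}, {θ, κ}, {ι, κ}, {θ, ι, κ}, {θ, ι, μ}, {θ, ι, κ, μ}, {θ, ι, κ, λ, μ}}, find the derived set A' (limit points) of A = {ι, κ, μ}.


A' = {λ, μ}

For each x ∈ X, list the open sets U ∈ τ with x ∈ U, then check whether U ∩ (A ∖ {x}) ≠ ∅ for every such U.
  x = θ: open {θ} ∋ x has {θ} ∩ (A ∖ {θ}) = ∅, so x is NOT a limit point.
  x = ι: open {ι} ∋ x has {ι} ∩ (A ∖ {ι}) = ∅, so x is NOT a limit point.
  x = κ: open {κ} ∋ x has {κ} ∩ (A ∖ {κ}) = ∅, so x is NOT a limit point.
  x = λ: opens ∋ x are {θ, ι, κ, λ, μ}; each meets A ∖ {λ}, so x IS a limit point.
  x = μ: opens ∋ x are {θ, ι, μ}, {θ, ι, κ, μ}, {θ, ι, κ, λ, μ}; each meets A ∖ {μ}, so x IS a limit point.
Collecting: A' = {λ, μ}.


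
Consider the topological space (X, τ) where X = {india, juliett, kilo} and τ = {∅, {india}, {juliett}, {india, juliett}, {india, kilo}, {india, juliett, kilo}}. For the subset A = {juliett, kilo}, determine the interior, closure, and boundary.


int(A) = {juliett}, cl(A) = {juliett, kilo}, ∂A = {kilo}.

Closed sets in (X, τ) are complements of opens:
  closed(X, τ) = {∅, {juliett}, {kilo}, {india, kilo}, {juliett, kilo}, {india, juliett, kilo}}.
int(A) = ⋃ {U ∈ τ : U ⊆ A}. Opens contained in A: ∅, {juliett}.
Taking the union of these: int(A) = {juliett}.
cl(A) = ⋂ {C closed : A ⊆ C}. Closed sets containing A: {juliett, kilo}, {india, juliett, kilo}.
Intersecting these: cl(A) = {juliett, kilo}.
∂A = cl(A) ∖ int(A) = {juliett, kilo} ∖ {juliett} = {kilo}.


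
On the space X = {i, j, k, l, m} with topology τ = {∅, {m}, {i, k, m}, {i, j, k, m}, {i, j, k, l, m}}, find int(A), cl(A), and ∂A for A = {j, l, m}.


int(A) = {m}, cl(A) = {i, j, k, l, m}, ∂A = {i, j, k, l}.

Closed sets in (X, τ) are complements of opens:
  closed(X, τ) = {∅, {l}, {j, l}, {i, j, k, l}, {i, j, k, l, m}}.
int(A) = ⋃ {U ∈ τ : U ⊆ A}. Opens contained in A: ∅, {m}.
Taking the union of these: int(A) = {m}.
cl(A) = ⋂ {C closed : A ⊆ C}. Closed sets containing A: {i, j, k, l, m}.
Intersecting these: cl(A) = {i, j, k, l, m}.
∂A = cl(A) ∖ int(A) = {i, j, k, l, m} ∖ {m} = {i, j, k, l}.


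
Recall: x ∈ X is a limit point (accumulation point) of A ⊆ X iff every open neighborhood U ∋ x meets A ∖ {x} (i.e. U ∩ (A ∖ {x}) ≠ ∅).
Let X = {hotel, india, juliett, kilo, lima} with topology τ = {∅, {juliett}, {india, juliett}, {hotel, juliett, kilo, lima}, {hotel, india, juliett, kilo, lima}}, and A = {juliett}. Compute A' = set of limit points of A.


A' = {hotel, india, kilo, lima}

For each x ∈ X, list the open sets U ∈ τ with x ∈ U, then check whether U ∩ (A ∖ {x}) ≠ ∅ for every such U.
  x = hotel: opens ∋ x are {hotel, juliett, kilo, lima}, {hotel, india, juliett, kilo, lima}; each meets A ∖ {hotel}, so x IS a limit point.
  x = india: opens ∋ x are {india, juliett}, {hotel, india, juliett, kilo, lima}; each meets A ∖ {india}, so x IS a limit point.
  x = juliett: open {juliett} ∋ x has {juliett} ∩ (A ∖ {juliett}) = ∅, so x is NOT a limit point.
  x = kilo: opens ∋ x are {hotel, juliett, kilo, lima}, {hotel, india, juliett, kilo, lima}; each meets A ∖ {kilo}, so x IS a limit point.
  x = lima: opens ∋ x are {hotel, juliett, kilo, lima}, {hotel, india, juliett, kilo, lima}; each meets A ∖ {lima}, so x IS a limit point.
Collecting: A' = {hotel, india, kilo, lima}.


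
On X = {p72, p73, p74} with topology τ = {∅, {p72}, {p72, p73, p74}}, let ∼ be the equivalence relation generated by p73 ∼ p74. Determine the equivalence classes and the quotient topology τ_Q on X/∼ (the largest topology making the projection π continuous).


X/∼ = {[p72], [p73=p74]}; |τ_Q| = 3.

Equivalence classes: [p72], [p73=p74].
Quotient map π: X → X/∼ sends p72 ↦ [p72], p73 ↦ [p73=p74], p74 ↦ [p73=p74].
For each subset V ⊆ X/∼, compute π^{-1}(V) ⊆ X and check whether π^{-1}(V) ∈ τ. V is open in τ_Q iff π^{-1}(V) ∈ τ.
  V = {}: π^{-1}(V) = ∅ ∈ τ ✓.
  V = {[p72]}: π^{-1}(V) = {p72} ∈ τ ✓.
  V = {[p73=p74]}: π^{-1}(V) = {p73, p74} ∉ τ ✗.
  V = {[p72], [p73=p74]}: π^{-1}(V) = {p72, p73, p74} ∈ τ ✓.
Open sets in the quotient: τ_Q = {{}, {[p72]}, {[p72], [p73=p74]}} (3 elements).


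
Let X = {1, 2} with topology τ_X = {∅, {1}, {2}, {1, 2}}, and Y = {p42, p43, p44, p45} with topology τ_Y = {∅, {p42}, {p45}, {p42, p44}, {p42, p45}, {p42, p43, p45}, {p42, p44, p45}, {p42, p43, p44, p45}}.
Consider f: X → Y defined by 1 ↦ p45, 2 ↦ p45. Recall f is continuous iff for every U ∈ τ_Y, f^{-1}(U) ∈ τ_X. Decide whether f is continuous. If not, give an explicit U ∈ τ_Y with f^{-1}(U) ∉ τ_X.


f IS continuous.

Compute f^{-1}(U) for each U ∈ τ_Y:
  U = ∅: f^{-1}(U) = ∅ ∈ τ_X ✓.
  U = {p42}: f^{-1}(U) = ∅ ∈ τ_X ✓.
  U = {p45}: f^{-1}(U) = {1, 2} ∈ τ_X ✓.
  U = {p42, p44}: f^{-1}(U) = ∅ ∈ τ_X ✓.
  U = {p42, p45}: f^{-1}(U) = {1, 2} ∈ τ_X ✓.
  U = {p42, p43, p45}: f^{-1}(U) = {1, 2} ∈ τ_X ✓.
  U = {p42, p44, p45}: f^{-1}(U) = {1, 2} ∈ τ_X ✓.
  U = {p42, p43, p44, p45}: f^{-1}(U) = {1, 2} ∈ τ_X ✓.
Every preimage lies in τ_X, so f IS continuous.


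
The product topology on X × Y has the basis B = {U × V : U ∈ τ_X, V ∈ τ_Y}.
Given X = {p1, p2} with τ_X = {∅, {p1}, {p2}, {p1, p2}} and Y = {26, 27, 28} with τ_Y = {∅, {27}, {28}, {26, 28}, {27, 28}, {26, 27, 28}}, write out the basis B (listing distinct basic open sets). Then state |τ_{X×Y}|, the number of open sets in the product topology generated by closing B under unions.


Basis B = {∅ × ∅, {p1} × {27}, {p1} × {28}, {p2} × {27}, {p2} × {28}, {p1} × {26, 28}, {p1} × {27, 28}, {p1, p2} × {27}, {p1, p2} × {28}, {p2} × {26, 28}, {p2} × {27, 28}, {p1} × {26, 27, 28}, {p2} × {26, 27, 28}, {p1, p2} × {26, 28}, {p1, p2} × {27, 28}, {p1, p2} × {26, 27, 28}}; |τ_{X×Y}| = 36.

Enumerate products U × V with U ∈ τ_X, V ∈ τ_Y (deduplicated):
  ∅ × ∅ = {} (∅)
  {p1} × {27} = {(p1,27)}
  {p1} × {28} = {(p1,28)}
  {p2} × {27} = {(p2,27)}
  {p2} × {28} = {(p2,28)}
  {p1} × {26, 28} = {(p1,26), (p1,28)}
  {p1} × {27, 28} = {(p1,27), (p1,28)}
  {p1, p2} × {27} = {(p1,27), (p2,27)}
  {p1, p2} × {28} = {(p1,28), (p2,28)}
  {p2} × {26, 28} = {(p2,26), (p2,28)}
  {p2} × {27, 28} = {(p2,27), (p2,28)}
  {p1} × {26, 27, 28} = {(p1,26), (p1,27), (p1,28)}
  {p2} × {26, 27, 28} = {(p2,26), (p2,27), (p2,28)}
  {p1, p2} × {26, 28} = {(p1,26), (p1,28), (p2,26), (p2,28)}
  {p1, p2} × {27, 28} = {(p1,27), (p1,28), (p2,27), (p2,28)}
  {p1, p2} × {26, 27, 28} = {(p1,26), (p1,27), (p1,28), (p2,26), (p2,27), (p2,28)}
These 16 distinct sets form the basis B.
Close under arbitrary unions to get τ_{X×Y}; counting gives |τ_{X×Y}| = 36.


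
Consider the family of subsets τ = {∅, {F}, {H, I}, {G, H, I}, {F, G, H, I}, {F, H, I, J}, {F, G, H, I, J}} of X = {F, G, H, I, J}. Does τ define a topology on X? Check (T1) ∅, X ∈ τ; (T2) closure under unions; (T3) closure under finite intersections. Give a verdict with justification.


τ is NOT a topology on X.

Axiom (T1): ∅ ∈ τ? Yes; X ∈ τ? Yes.
Axiom (T2/T3): check pairwise unions and intersections of members of τ.
Counterexample for (T2): {F} ∪ {H, I} = {F, H, I} ∉ τ. Therefore τ is NOT a topology.


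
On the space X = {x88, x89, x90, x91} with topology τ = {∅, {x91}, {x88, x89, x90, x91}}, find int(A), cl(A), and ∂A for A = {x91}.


int(A) = {x91}, cl(A) = {x88, x89, x90, x91}, ∂A = {x88, x89, x90}.

Closed sets in (X, τ) are complements of opens:
  closed(X, τ) = {∅, {x88, x89, x90}, {x88, x89, x90, x91}}.
int(A) = ⋃ {U ∈ τ : U ⊆ A}. Opens contained in A: ∅, {x91}.
Taking the union of these: int(A) = {x91}.
cl(A) = ⋂ {C closed : A ⊆ C}. Closed sets containing A: {x88, x89, x90, x91}.
Intersecting these: cl(A) = {x88, x89, x90, x91}.
∂A = cl(A) ∖ int(A) = {x88, x89, x90, x91} ∖ {x91} = {x88, x89, x90}.


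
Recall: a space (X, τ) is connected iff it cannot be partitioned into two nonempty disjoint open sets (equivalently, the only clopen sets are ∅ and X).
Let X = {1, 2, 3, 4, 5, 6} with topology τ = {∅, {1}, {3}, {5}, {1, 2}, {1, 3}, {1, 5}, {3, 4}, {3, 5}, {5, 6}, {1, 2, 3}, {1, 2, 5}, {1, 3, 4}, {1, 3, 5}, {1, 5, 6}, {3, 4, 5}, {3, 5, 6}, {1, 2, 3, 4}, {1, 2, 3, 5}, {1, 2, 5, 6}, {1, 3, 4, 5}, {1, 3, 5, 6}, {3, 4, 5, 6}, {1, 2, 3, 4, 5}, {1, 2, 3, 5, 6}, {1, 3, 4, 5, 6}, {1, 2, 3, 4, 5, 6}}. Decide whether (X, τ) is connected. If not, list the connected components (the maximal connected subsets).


(X, τ) is disconnected; components = [{1, 2}, {3, 4}, {5, 6}].

Find clopen sets (U ∈ τ with X ∖ U ∈ τ):
  U = ∅, X ∖ U = {1, 2, 3, 4, 5, 6} — both open, so U is clopen.
  U = {1, 2}, X ∖ U = {3, 4, 5, 6} — both open, so U is clopen.
  U = {3, 4}, X ∖ U = {1, 2, 5, 6} — both open, so U is clopen.
  U = {5, 6}, X ∖ U = {1, 2, 3, 4} — both open, so U is clopen.
  U = {1, 2, 3, 4}, X ∖ U = {5, 6} — both open, so U is clopen.
  U = {1, 2, 5, 6}, X ∖ U = {3, 4} — both open, so U is clopen.
  U = {3, 4, 5, 6}, X ∖ U = {1, 2} — both open, so U is clopen.
  U = {1, 2, 3, 4, 5, 6}, X ∖ U = ∅ — both open, so U is clopen.
Nontrivial clopen(s) exist: e.g. {3, 4, 5, 6}. So (X, τ) is disconnected.
Compute connected components by grouping points that agree on all clopens:
  component: {1, 2}
  component: {3, 4}
  component: {5, 6}


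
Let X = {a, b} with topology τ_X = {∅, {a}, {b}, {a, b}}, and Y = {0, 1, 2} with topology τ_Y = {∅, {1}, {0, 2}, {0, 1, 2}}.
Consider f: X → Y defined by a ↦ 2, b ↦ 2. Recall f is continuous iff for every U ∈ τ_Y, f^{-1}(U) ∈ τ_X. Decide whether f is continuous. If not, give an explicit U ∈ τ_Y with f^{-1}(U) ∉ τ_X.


f IS continuous.

Compute f^{-1}(U) for each U ∈ τ_Y:
  U = ∅: f^{-1}(U) = ∅ ∈ τ_X ✓.
  U = {1}: f^{-1}(U) = ∅ ∈ τ_X ✓.
  U = {0, 2}: f^{-1}(U) = {a, b} ∈ τ_X ✓.
  U = {0, 1, 2}: f^{-1}(U) = {a, b} ∈ τ_X ✓.
Every preimage lies in τ_X, so f IS continuous.


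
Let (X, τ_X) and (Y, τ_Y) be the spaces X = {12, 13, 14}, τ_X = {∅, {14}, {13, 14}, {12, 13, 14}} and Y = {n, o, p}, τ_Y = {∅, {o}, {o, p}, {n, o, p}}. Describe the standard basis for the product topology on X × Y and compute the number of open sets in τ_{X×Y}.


Basis B = {∅ × ∅, {14} × {o}, {13, 14} × {o}, {14} × {o, p}, {12, 13, 14} × {o}, {14} × {n, o, p}, {13, 14} × {o, p}, {12, 13, 14} × {o, p}, {13, 14} × {n, o, p}, {12, 13, 14} × {n, o, p}}; |τ_{X×Y}| = 20.

Enumerate products U × V with U ∈ τ_X, V ∈ τ_Y (deduplicated):
  ∅ × ∅ = {} (∅)
  {14} × {o} = {(14,o)}
  {13, 14} × {o} = {(13,o), (14,o)}
  {14} × {o, p} = {(14,o), (14,p)}
  {12, 13, 14} × {o} = {(12,o), (13,o), (14,o)}
  {14} × {n, o, p} = {(14,n), (14,o), (14,p)}
  {13, 14} × {o, p} = {(13,o), (13,p), (14,o), (14,p)}
  {12, 13, 14} × {o, p} = {(12,o), (12,p), (13,o), (13,p), (14,o), (14,p)}
  {13, 14} × {n, o, p} = {(13,n), (13,o), (13,p), (14,n), (14,o), (14,p)}
  {12, 13, 14} × {n, o, p} = {(12,n), (12,o), (12,p), (13,n), (13,o), (13,p), (14,n), (14,o), (14,p)}
These 10 distinct sets form the basis B.
Close under arbitrary unions to get τ_{X×Y}; counting gives |τ_{X×Y}| = 20.


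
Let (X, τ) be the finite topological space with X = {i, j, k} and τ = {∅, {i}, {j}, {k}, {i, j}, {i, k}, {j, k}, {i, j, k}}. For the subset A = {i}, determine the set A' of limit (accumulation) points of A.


A' = ∅

For each x ∈ X, list the open sets U ∈ τ with x ∈ U, then check whether U ∩ (A ∖ {x}) ≠ ∅ for every such U.
  x = i: open {i} ∋ x has {i} ∩ (A ∖ {i}) = ∅, so x is NOT a limit point.
  x = j: open {j} ∋ x has {j} ∩ (A ∖ {j}) = ∅, so x is NOT a limit point.
  x = k: open {k} ∋ x has {k} ∩ (A ∖ {k}) = ∅, so x is NOT a limit point.
Collecting: A' = ∅.


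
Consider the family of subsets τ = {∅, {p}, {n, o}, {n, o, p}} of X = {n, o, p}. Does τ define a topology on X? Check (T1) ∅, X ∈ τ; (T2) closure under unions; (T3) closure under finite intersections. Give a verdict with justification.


τ IS a topology on X.

Axiom (T1): ∅ ∈ τ? Yes; X ∈ τ? Yes.
Axiom (T2/T3): check pairwise unions and intersections of members of τ.
All pairwise intersections and unions checked — each lies in τ. Therefore τ satisfies (T1), (T2), (T3): it IS a topology on X.


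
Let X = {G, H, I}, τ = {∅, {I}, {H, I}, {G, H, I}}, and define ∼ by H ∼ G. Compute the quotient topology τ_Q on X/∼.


X/∼ = {[G=H], [I]}; |τ_Q| = 3.

Equivalence classes: [G=H], [I].
Quotient map π: X → X/∼ sends G ↦ [G=H], H ↦ [G=H], I ↦ [I].
For each subset V ⊆ X/∼, compute π^{-1}(V) ⊆ X and check whether π^{-1}(V) ∈ τ. V is open in τ_Q iff π^{-1}(V) ∈ τ.
  V = {}: π^{-1}(V) = ∅ ∈ τ ✓.
  V = {[G=H]}: π^{-1}(V) = {G, H} ∉ τ ✗.
  V = {[I]}: π^{-1}(V) = {I} ∈ τ ✓.
  V = {[G=H], [I]}: π^{-1}(V) = {G, H, I} ∈ τ ✓.
Open sets in the quotient: τ_Q = {{}, {[I]}, {[G=H], [I]}} (3 elements).


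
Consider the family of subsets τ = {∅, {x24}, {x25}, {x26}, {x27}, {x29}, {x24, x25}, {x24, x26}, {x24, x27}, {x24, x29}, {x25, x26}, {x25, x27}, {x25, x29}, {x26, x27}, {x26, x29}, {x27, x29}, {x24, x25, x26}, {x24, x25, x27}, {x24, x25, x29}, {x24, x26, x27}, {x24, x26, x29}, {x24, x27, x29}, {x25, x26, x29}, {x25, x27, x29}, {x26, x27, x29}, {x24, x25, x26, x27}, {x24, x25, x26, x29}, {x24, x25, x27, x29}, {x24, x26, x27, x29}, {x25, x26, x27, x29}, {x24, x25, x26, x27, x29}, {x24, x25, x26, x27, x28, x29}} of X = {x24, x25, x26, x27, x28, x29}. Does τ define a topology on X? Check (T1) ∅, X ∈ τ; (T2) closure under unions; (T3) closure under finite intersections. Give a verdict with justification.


τ is NOT a topology on X.

Axiom (T1): ∅ ∈ τ? Yes; X ∈ τ? Yes.
Axiom (T2/T3): check pairwise unions and intersections of members of τ.
Counterexample for (T2): {x25} ∪ {x26, x27} = {x25, x26, x27} ∉ τ. Therefore τ is NOT a topology.


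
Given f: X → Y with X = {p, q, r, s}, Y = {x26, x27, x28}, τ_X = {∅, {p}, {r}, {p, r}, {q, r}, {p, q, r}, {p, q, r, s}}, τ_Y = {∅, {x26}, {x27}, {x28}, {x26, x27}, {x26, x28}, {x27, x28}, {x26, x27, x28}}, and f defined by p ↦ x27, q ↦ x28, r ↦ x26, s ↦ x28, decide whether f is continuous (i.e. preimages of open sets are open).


f is NOT continuous.

Compute f^{-1}(U) for each U ∈ τ_Y:
  U = ∅: f^{-1}(U) = ∅ ∈ τ_X ✓.
  U = {x26}: f^{-1}(U) = {r} ∈ τ_X ✓.
  U = {x27}: f^{-1}(U) = {p} ∈ τ_X ✓.
  U = {x28}: f^{-1}(U) = {q, s} ∉ τ_X ✗.
  U = {x26, x27}: f^{-1}(U) = {p, r} ∈ τ_X ✓.
  U = {x26, x28}: f^{-1}(U) = {q, r, s} ∉ τ_X ✗.
  U = {x27, x28}: f^{-1}(U) = {p, q, s} ∉ τ_X ✗.
  U = {x26, x27, x28}: f^{-1}(U) = {p, q, r, s} ∈ τ_X ✓.
Found U = {x28} with f^{-1}(U) = {q, s} not in τ_X. Therefore f is NOT continuous.


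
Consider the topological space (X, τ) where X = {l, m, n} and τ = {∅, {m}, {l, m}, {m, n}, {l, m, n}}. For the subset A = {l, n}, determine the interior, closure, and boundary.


int(A) = ∅, cl(A) = {l, n}, ∂A = {l, n}.

Closed sets in (X, τ) are complements of opens:
  closed(X, τ) = {∅, {l}, {n}, {l, n}, {l, m, n}}.
int(A) = ⋃ {U ∈ τ : U ⊆ A}. Opens contained in A: ∅.
Taking the union of these: int(A) = ∅.
cl(A) = ⋂ {C closed : A ⊆ C}. Closed sets containing A: {l, n}, {l, m, n}.
Intersecting these: cl(A) = {l, n}.
∂A = cl(A) ∖ int(A) = {l, n} ∖ ∅ = {l, n}.


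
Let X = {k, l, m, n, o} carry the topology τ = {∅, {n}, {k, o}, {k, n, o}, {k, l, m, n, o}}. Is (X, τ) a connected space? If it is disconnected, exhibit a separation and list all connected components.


(X, τ) is connected.

Find clopen sets (U ∈ τ with X ∖ U ∈ τ):
  U = ∅, X ∖ U = {k, l, m, n, o} — both open, so U is clopen.
  U = {k, l, m, n, o}, X ∖ U = ∅ — both open, so U is clopen.
Only trivial clopens (∅ and X) exist, so (X, τ) is connected.
Compute connected components by grouping points that agree on all clopens:
  component: {k, l, m, n, o}


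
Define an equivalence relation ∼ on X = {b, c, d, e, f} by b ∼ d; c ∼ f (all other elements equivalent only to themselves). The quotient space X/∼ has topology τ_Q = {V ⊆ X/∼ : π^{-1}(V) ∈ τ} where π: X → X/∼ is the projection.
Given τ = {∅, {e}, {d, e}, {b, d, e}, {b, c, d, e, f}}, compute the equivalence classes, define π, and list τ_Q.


X/∼ = {[b=d], [c=f], [e]}; |τ_Q| = 4.

Equivalence classes: [b=d], [c=f], [e].
Quotient map π: X → X/∼ sends b ↦ [b=d], c ↦ [c=f], d ↦ [b=d], e ↦ [e], f ↦ [c=f].
For each subset V ⊆ X/∼, compute π^{-1}(V) ⊆ X and check whether π^{-1}(V) ∈ τ. V is open in τ_Q iff π^{-1}(V) ∈ τ.
  V = {}: π^{-1}(V) = ∅ ∈ τ ✓.
  V = {[b=d]}: π^{-1}(V) = {b, d} ∉ τ ✗.
  V = {[c=f]}: π^{-1}(V) = {c, f} ∉ τ ✗.
  V = {[b=d], [c=f]}: π^{-1}(V) = {b, c, d, f} ∉ τ ✗.
  V = {[e]}: π^{-1}(V) = {e} ∈ τ ✓.
  V = {[b=d], [e]}: π^{-1}(V) = {b, d, e} ∈ τ ✓.
  V = {[c=f], [e]}: π^{-1}(V) = {c, e, f} ∉ τ ✗.
  V = {[b=d], [c=f], [e]}: π^{-1}(V) = {b, c, d, e, f} ∈ τ ✓.
Open sets in the quotient: τ_Q = {{}, {[e]}, {[b=d], [e]}, {[b=d], [c=f], [e]}} (4 elements).


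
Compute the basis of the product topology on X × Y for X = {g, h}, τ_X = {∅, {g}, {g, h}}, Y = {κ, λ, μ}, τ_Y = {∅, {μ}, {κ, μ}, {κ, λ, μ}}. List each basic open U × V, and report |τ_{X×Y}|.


Basis B = {∅ × ∅, {g} × {μ}, {g} × {κ, μ}, {g, h} × {μ}, {g} × {κ, λ, μ}, {g, h} × {κ, μ}, {g, h} × {κ, λ, μ}}; |τ_{X×Y}| = 10.

Enumerate products U × V with U ∈ τ_X, V ∈ τ_Y (deduplicated):
  ∅ × ∅ = {} (∅)
  {g} × {μ} = {(g,μ)}
  {g} × {κ, μ} = {(g,κ), (g,μ)}
  {g, h} × {μ} = {(g,μ), (h,μ)}
  {g} × {κ, λ, μ} = {(g,κ), (g,λ), (g,μ)}
  {g, h} × {κ, μ} = {(g,κ), (g,μ), (h,κ), (h,μ)}
  {g, h} × {κ, λ, μ} = {(g,κ), (g,λ), (g,μ), (h,κ), (h,λ), (h,μ)}
These 7 distinct sets form the basis B.
Close under arbitrary unions to get τ_{X×Y}; counting gives |τ_{X×Y}| = 10.


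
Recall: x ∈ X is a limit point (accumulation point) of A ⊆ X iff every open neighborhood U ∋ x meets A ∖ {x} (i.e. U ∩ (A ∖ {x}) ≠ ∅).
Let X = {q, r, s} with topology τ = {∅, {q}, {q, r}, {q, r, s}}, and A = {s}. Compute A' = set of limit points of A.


A' = ∅

For each x ∈ X, list the open sets U ∈ τ with x ∈ U, then check whether U ∩ (A ∖ {x}) ≠ ∅ for every such U.
  x = q: open {q} ∋ x has {q} ∩ (A ∖ {q}) = ∅, so x is NOT a limit point.
  x = r: open {q, r} ∋ x has {q, r} ∩ (A ∖ {r}) = ∅, so x is NOT a limit point.
  x = s: open {q, r, s} ∋ x has {q, r, s} ∩ (A ∖ {s}) = ∅, so x is NOT a limit point.
Collecting: A' = ∅.
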